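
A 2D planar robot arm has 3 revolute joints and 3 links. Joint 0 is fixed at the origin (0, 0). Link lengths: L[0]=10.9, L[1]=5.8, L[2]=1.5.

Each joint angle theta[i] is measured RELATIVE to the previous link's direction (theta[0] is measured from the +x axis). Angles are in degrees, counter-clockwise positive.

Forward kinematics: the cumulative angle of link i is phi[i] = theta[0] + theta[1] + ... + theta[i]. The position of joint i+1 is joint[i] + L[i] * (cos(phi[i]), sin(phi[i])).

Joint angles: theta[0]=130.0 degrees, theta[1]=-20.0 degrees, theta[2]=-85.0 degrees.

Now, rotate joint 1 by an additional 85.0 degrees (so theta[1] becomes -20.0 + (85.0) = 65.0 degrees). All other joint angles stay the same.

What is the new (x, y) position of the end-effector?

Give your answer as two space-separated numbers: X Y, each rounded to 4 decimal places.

Answer: -13.1218 8.2583

Derivation:
joint[0] = (0.0000, 0.0000)  (base)
link 0: phi[0] = 130 = 130 deg
  cos(130 deg) = -0.6428, sin(130 deg) = 0.7660
  joint[1] = (0.0000, 0.0000) + 10.9 * (-0.6428, 0.7660) = (0.0000 + -7.0064, 0.0000 + 8.3499) = (-7.0064, 8.3499)
link 1: phi[1] = 130 + 65 = 195 deg
  cos(195 deg) = -0.9659, sin(195 deg) = -0.2588
  joint[2] = (-7.0064, 8.3499) + 5.8 * (-0.9659, -0.2588) = (-7.0064 + -5.6024, 8.3499 + -1.5012) = (-12.6088, 6.8487)
link 2: phi[2] = 130 + 65 + -85 = 110 deg
  cos(110 deg) = -0.3420, sin(110 deg) = 0.9397
  joint[3] = (-12.6088, 6.8487) + 1.5 * (-0.3420, 0.9397) = (-12.6088 + -0.5130, 6.8487 + 1.4095) = (-13.1218, 8.2583)
End effector: (-13.1218, 8.2583)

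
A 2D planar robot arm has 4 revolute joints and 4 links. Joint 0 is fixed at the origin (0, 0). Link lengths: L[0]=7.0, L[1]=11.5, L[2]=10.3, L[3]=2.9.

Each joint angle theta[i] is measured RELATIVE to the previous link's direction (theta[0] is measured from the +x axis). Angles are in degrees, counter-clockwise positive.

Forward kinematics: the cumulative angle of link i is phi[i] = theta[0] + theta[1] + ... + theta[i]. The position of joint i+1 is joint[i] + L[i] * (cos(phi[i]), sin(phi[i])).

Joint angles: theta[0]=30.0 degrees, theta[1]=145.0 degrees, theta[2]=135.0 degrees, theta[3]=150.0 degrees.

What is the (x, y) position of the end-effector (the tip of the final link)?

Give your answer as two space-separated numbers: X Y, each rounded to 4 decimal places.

joint[0] = (0.0000, 0.0000)  (base)
link 0: phi[0] = 30 = 30 deg
  cos(30 deg) = 0.8660, sin(30 deg) = 0.5000
  joint[1] = (0.0000, 0.0000) + 7 * (0.8660, 0.5000) = (0.0000 + 6.0622, 0.0000 + 3.5000) = (6.0622, 3.5000)
link 1: phi[1] = 30 + 145 = 175 deg
  cos(175 deg) = -0.9962, sin(175 deg) = 0.0872
  joint[2] = (6.0622, 3.5000) + 11.5 * (-0.9962, 0.0872) = (6.0622 + -11.4562, 3.5000 + 1.0023) = (-5.3941, 4.5023)
link 2: phi[2] = 30 + 145 + 135 = 310 deg
  cos(310 deg) = 0.6428, sin(310 deg) = -0.7660
  joint[3] = (-5.3941, 4.5023) + 10.3 * (0.6428, -0.7660) = (-5.3941 + 6.6207, 4.5023 + -7.8903) = (1.2267, -3.3880)
link 3: phi[3] = 30 + 145 + 135 + 150 = 460 deg
  cos(460 deg) = -0.1736, sin(460 deg) = 0.9848
  joint[4] = (1.2267, -3.3880) + 2.9 * (-0.1736, 0.9848) = (1.2267 + -0.5036, -3.3880 + 2.8559) = (0.7231, -0.5320)
End effector: (0.7231, -0.5320)

Answer: 0.7231 -0.5320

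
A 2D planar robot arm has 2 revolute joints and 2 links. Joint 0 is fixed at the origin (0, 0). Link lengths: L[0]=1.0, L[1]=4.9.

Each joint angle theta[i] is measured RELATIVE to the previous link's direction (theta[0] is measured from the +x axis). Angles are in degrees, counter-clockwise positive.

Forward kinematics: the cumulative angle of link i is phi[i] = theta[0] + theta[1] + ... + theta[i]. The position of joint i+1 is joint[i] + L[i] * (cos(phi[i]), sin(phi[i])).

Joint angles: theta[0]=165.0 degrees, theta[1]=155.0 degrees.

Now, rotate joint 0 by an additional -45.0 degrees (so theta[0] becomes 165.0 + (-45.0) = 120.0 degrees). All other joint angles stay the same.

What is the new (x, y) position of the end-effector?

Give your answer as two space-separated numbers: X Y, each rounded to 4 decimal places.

joint[0] = (0.0000, 0.0000)  (base)
link 0: phi[0] = 120 = 120 deg
  cos(120 deg) = -0.5000, sin(120 deg) = 0.8660
  joint[1] = (0.0000, 0.0000) + 1 * (-0.5000, 0.8660) = (0.0000 + -0.5000, 0.0000 + 0.8660) = (-0.5000, 0.8660)
link 1: phi[1] = 120 + 155 = 275 deg
  cos(275 deg) = 0.0872, sin(275 deg) = -0.9962
  joint[2] = (-0.5000, 0.8660) + 4.9 * (0.0872, -0.9962) = (-0.5000 + 0.4271, 0.8660 + -4.8814) = (-0.0729, -4.0153)
End effector: (-0.0729, -4.0153)

Answer: -0.0729 -4.0153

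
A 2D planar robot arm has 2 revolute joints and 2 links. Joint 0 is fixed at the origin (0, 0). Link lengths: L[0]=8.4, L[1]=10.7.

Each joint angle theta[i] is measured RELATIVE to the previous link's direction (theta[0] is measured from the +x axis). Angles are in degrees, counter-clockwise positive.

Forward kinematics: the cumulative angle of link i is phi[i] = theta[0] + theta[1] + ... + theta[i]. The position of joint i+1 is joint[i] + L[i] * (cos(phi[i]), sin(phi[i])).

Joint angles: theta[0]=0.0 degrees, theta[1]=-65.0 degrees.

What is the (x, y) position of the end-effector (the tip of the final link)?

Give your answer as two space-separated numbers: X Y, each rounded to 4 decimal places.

joint[0] = (0.0000, 0.0000)  (base)
link 0: phi[0] = 0 = 0 deg
  cos(0 deg) = 1.0000, sin(0 deg) = 0.0000
  joint[1] = (0.0000, 0.0000) + 8.4 * (1.0000, 0.0000) = (0.0000 + 8.4000, 0.0000 + 0.0000) = (8.4000, 0.0000)
link 1: phi[1] = 0 + -65 = -65 deg
  cos(-65 deg) = 0.4226, sin(-65 deg) = -0.9063
  joint[2] = (8.4000, 0.0000) + 10.7 * (0.4226, -0.9063) = (8.4000 + 4.5220, 0.0000 + -9.6975) = (12.9220, -9.6975)
End effector: (12.9220, -9.6975)

Answer: 12.9220 -9.6975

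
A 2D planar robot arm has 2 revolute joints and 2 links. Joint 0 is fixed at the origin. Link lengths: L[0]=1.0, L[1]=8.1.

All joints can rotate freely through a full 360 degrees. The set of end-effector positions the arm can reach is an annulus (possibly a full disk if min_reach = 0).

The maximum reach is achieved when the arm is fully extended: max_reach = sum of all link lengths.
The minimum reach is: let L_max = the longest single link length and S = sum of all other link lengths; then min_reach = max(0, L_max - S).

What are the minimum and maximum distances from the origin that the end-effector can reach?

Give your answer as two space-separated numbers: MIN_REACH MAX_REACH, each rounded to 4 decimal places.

Link lengths: [1.0, 8.1]
max_reach = 1 + 8.1 = 9.1
L_max = max([1.0, 8.1]) = 8.1
S (sum of others) = 9.1 - 8.1 = 1
min_reach = max(0, 8.1 - 1) = max(0, 7.1) = 7.1

Answer: 7.1000 9.1000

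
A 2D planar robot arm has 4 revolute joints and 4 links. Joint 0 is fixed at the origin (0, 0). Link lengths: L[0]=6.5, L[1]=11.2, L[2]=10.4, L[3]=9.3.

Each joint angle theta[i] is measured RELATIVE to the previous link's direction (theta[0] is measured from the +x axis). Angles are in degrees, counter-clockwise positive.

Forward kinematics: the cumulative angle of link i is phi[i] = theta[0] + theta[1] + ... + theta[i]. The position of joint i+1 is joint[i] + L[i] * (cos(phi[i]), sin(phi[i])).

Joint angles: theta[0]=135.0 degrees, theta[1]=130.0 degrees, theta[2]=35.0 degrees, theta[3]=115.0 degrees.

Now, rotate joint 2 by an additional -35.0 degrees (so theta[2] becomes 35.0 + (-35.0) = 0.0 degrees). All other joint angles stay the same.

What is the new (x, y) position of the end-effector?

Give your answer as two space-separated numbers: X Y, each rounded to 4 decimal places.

joint[0] = (0.0000, 0.0000)  (base)
link 0: phi[0] = 135 = 135 deg
  cos(135 deg) = -0.7071, sin(135 deg) = 0.7071
  joint[1] = (0.0000, 0.0000) + 6.5 * (-0.7071, 0.7071) = (0.0000 + -4.5962, 0.0000 + 4.5962) = (-4.5962, 4.5962)
link 1: phi[1] = 135 + 130 = 265 deg
  cos(265 deg) = -0.0872, sin(265 deg) = -0.9962
  joint[2] = (-4.5962, 4.5962) + 11.2 * (-0.0872, -0.9962) = (-4.5962 + -0.9761, 4.5962 + -11.1574) = (-5.5723, -6.5612)
link 2: phi[2] = 135 + 130 + 0 = 265 deg
  cos(265 deg) = -0.0872, sin(265 deg) = -0.9962
  joint[3] = (-5.5723, -6.5612) + 10.4 * (-0.0872, -0.9962) = (-5.5723 + -0.9064, -6.5612 + -10.3604) = (-6.4788, -16.9216)
link 3: phi[3] = 135 + 130 + 0 + 115 = 380 deg
  cos(380 deg) = 0.9397, sin(380 deg) = 0.3420
  joint[4] = (-6.4788, -16.9216) + 9.3 * (0.9397, 0.3420) = (-6.4788 + 8.7391, -16.9216 + 3.1808) = (2.2604, -13.7408)
End effector: (2.2604, -13.7408)

Answer: 2.2604 -13.7408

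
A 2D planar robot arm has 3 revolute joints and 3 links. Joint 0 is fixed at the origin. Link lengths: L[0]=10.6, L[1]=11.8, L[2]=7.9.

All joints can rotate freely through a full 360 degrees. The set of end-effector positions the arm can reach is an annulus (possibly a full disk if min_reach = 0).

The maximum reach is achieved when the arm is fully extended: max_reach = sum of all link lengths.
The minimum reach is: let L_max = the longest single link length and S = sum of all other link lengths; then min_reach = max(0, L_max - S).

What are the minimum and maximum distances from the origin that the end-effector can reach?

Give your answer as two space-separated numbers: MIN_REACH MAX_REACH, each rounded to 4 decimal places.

Answer: 0.0000 30.3000

Derivation:
Link lengths: [10.6, 11.8, 7.9]
max_reach = 10.6 + 11.8 + 7.9 = 30.3
L_max = max([10.6, 11.8, 7.9]) = 11.8
S (sum of others) = 30.3 - 11.8 = 18.5
min_reach = max(0, 11.8 - 18.5) = max(0, -6.7) = 0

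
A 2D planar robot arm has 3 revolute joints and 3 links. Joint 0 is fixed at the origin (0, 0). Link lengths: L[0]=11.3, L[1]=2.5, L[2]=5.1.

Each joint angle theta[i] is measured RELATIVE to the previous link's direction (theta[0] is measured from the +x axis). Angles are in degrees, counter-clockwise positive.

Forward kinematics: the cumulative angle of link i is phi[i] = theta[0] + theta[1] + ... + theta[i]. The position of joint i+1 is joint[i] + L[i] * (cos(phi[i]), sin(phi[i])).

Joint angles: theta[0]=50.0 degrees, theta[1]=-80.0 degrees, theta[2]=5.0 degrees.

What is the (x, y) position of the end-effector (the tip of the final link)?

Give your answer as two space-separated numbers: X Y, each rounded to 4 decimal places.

joint[0] = (0.0000, 0.0000)  (base)
link 0: phi[0] = 50 = 50 deg
  cos(50 deg) = 0.6428, sin(50 deg) = 0.7660
  joint[1] = (0.0000, 0.0000) + 11.3 * (0.6428, 0.7660) = (0.0000 + 7.2635, 0.0000 + 8.6563) = (7.2635, 8.6563)
link 1: phi[1] = 50 + -80 = -30 deg
  cos(-30 deg) = 0.8660, sin(-30 deg) = -0.5000
  joint[2] = (7.2635, 8.6563) + 2.5 * (0.8660, -0.5000) = (7.2635 + 2.1651, 8.6563 + -1.2500) = (9.4286, 7.4063)
link 2: phi[2] = 50 + -80 + 5 = -25 deg
  cos(-25 deg) = 0.9063, sin(-25 deg) = -0.4226
  joint[3] = (9.4286, 7.4063) + 5.1 * (0.9063, -0.4226) = (9.4286 + 4.6222, 7.4063 + -2.1554) = (14.0507, 5.2509)
End effector: (14.0507, 5.2509)

Answer: 14.0507 5.2509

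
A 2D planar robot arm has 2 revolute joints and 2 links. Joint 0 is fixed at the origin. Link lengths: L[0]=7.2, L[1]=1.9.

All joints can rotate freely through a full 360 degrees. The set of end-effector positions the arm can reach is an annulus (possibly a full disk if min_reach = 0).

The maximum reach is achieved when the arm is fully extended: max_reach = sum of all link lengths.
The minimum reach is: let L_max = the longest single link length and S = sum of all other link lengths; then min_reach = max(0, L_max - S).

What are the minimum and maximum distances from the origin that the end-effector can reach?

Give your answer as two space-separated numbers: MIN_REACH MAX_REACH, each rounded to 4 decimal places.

Answer: 5.3000 9.1000

Derivation:
Link lengths: [7.2, 1.9]
max_reach = 7.2 + 1.9 = 9.1
L_max = max([7.2, 1.9]) = 7.2
S (sum of others) = 9.1 - 7.2 = 1.9
min_reach = max(0, 7.2 - 1.9) = max(0, 5.3) = 5.3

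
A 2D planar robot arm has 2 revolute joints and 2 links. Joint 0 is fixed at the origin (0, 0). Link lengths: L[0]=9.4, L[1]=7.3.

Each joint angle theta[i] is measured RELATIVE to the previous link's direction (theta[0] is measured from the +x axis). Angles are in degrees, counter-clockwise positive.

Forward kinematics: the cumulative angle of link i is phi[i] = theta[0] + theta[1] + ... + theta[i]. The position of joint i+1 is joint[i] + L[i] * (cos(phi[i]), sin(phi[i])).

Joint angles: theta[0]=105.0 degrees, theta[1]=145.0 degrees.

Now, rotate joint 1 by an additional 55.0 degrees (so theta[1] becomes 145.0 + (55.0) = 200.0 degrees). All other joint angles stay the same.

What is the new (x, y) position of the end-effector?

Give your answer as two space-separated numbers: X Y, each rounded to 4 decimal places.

Answer: 1.7542 3.0999

Derivation:
joint[0] = (0.0000, 0.0000)  (base)
link 0: phi[0] = 105 = 105 deg
  cos(105 deg) = -0.2588, sin(105 deg) = 0.9659
  joint[1] = (0.0000, 0.0000) + 9.4 * (-0.2588, 0.9659) = (0.0000 + -2.4329, 0.0000 + 9.0797) = (-2.4329, 9.0797)
link 1: phi[1] = 105 + 200 = 305 deg
  cos(305 deg) = 0.5736, sin(305 deg) = -0.8192
  joint[2] = (-2.4329, 9.0797) + 7.3 * (0.5736, -0.8192) = (-2.4329 + 4.1871, 9.0797 + -5.9798) = (1.7542, 3.0999)
End effector: (1.7542, 3.0999)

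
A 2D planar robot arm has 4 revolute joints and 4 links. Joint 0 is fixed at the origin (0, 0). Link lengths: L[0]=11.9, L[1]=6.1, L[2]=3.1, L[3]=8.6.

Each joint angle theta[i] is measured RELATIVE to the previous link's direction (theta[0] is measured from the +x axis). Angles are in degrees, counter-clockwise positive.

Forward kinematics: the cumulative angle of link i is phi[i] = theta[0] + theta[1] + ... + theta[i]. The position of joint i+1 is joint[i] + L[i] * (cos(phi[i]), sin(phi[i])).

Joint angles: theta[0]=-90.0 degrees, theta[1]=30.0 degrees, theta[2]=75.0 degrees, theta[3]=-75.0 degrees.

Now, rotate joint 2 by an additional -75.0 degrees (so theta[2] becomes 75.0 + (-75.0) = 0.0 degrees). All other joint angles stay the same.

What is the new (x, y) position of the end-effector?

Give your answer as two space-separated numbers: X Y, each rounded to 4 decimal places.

Answer: -1.4811 -25.9486

Derivation:
joint[0] = (0.0000, 0.0000)  (base)
link 0: phi[0] = -90 = -90 deg
  cos(-90 deg) = 0.0000, sin(-90 deg) = -1.0000
  joint[1] = (0.0000, 0.0000) + 11.9 * (0.0000, -1.0000) = (0.0000 + 0.0000, 0.0000 + -11.9000) = (0.0000, -11.9000)
link 1: phi[1] = -90 + 30 = -60 deg
  cos(-60 deg) = 0.5000, sin(-60 deg) = -0.8660
  joint[2] = (0.0000, -11.9000) + 6.1 * (0.5000, -0.8660) = (0.0000 + 3.0500, -11.9000 + -5.2828) = (3.0500, -17.1828)
link 2: phi[2] = -90 + 30 + 0 = -60 deg
  cos(-60 deg) = 0.5000, sin(-60 deg) = -0.8660
  joint[3] = (3.0500, -17.1828) + 3.1 * (0.5000, -0.8660) = (3.0500 + 1.5500, -17.1828 + -2.6847) = (4.6000, -19.8674)
link 3: phi[3] = -90 + 30 + 0 + -75 = -135 deg
  cos(-135 deg) = -0.7071, sin(-135 deg) = -0.7071
  joint[4] = (4.6000, -19.8674) + 8.6 * (-0.7071, -0.7071) = (4.6000 + -6.0811, -19.8674 + -6.0811) = (-1.4811, -25.9486)
End effector: (-1.4811, -25.9486)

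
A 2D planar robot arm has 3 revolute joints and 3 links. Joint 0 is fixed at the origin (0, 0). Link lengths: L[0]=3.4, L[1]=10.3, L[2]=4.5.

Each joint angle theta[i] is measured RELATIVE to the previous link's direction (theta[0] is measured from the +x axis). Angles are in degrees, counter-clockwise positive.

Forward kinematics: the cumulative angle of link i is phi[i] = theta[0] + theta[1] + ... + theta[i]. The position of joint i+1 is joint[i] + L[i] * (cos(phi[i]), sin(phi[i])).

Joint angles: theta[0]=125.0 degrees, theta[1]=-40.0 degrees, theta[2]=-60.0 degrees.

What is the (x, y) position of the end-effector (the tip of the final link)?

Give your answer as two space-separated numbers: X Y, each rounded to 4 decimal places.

Answer: 3.0259 14.9477

Derivation:
joint[0] = (0.0000, 0.0000)  (base)
link 0: phi[0] = 125 = 125 deg
  cos(125 deg) = -0.5736, sin(125 deg) = 0.8192
  joint[1] = (0.0000, 0.0000) + 3.4 * (-0.5736, 0.8192) = (0.0000 + -1.9502, 0.0000 + 2.7851) = (-1.9502, 2.7851)
link 1: phi[1] = 125 + -40 = 85 deg
  cos(85 deg) = 0.0872, sin(85 deg) = 0.9962
  joint[2] = (-1.9502, 2.7851) + 10.3 * (0.0872, 0.9962) = (-1.9502 + 0.8977, 2.7851 + 10.2608) = (-1.0525, 13.0459)
link 2: phi[2] = 125 + -40 + -60 = 25 deg
  cos(25 deg) = 0.9063, sin(25 deg) = 0.4226
  joint[3] = (-1.0525, 13.0459) + 4.5 * (0.9063, 0.4226) = (-1.0525 + 4.0784, 13.0459 + 1.9018) = (3.0259, 14.9477)
End effector: (3.0259, 14.9477)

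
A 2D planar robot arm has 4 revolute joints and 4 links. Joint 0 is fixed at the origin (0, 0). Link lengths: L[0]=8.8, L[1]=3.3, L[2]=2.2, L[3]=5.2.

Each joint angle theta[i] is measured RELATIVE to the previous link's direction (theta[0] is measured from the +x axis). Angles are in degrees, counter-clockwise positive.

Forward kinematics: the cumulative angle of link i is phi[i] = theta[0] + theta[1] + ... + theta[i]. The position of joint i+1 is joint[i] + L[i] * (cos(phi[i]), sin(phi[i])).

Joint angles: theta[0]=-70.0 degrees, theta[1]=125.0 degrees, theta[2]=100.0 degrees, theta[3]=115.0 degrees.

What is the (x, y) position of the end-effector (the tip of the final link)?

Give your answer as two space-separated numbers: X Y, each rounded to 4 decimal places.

Answer: 2.9087 -9.8363

Derivation:
joint[0] = (0.0000, 0.0000)  (base)
link 0: phi[0] = -70 = -70 deg
  cos(-70 deg) = 0.3420, sin(-70 deg) = -0.9397
  joint[1] = (0.0000, 0.0000) + 8.8 * (0.3420, -0.9397) = (0.0000 + 3.0098, 0.0000 + -8.2693) = (3.0098, -8.2693)
link 1: phi[1] = -70 + 125 = 55 deg
  cos(55 deg) = 0.5736, sin(55 deg) = 0.8192
  joint[2] = (3.0098, -8.2693) + 3.3 * (0.5736, 0.8192) = (3.0098 + 1.8928, -8.2693 + 2.7032) = (4.9026, -5.5661)
link 2: phi[2] = -70 + 125 + 100 = 155 deg
  cos(155 deg) = -0.9063, sin(155 deg) = 0.4226
  joint[3] = (4.9026, -5.5661) + 2.2 * (-0.9063, 0.4226) = (4.9026 + -1.9939, -5.5661 + 0.9298) = (2.9087, -4.6363)
link 3: phi[3] = -70 + 125 + 100 + 115 = 270 deg
  cos(270 deg) = -0.0000, sin(270 deg) = -1.0000
  joint[4] = (2.9087, -4.6363) + 5.2 * (-0.0000, -1.0000) = (2.9087 + -0.0000, -4.6363 + -5.2000) = (2.9087, -9.8363)
End effector: (2.9087, -9.8363)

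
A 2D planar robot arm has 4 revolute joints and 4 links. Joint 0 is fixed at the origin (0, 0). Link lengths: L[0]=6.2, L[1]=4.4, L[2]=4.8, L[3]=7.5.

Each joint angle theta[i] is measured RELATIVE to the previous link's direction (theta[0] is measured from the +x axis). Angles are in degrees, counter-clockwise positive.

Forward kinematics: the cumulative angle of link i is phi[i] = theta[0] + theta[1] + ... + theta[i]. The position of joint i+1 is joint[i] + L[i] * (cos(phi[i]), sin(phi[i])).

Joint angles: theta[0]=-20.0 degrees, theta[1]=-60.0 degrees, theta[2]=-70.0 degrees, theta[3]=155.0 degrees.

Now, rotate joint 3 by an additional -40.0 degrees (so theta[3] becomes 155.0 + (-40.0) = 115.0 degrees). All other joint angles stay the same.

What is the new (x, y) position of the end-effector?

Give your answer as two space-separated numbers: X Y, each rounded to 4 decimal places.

joint[0] = (0.0000, 0.0000)  (base)
link 0: phi[0] = -20 = -20 deg
  cos(-20 deg) = 0.9397, sin(-20 deg) = -0.3420
  joint[1] = (0.0000, 0.0000) + 6.2 * (0.9397, -0.3420) = (0.0000 + 5.8261, 0.0000 + -2.1205) = (5.8261, -2.1205)
link 1: phi[1] = -20 + -60 = -80 deg
  cos(-80 deg) = 0.1736, sin(-80 deg) = -0.9848
  joint[2] = (5.8261, -2.1205) + 4.4 * (0.1736, -0.9848) = (5.8261 + 0.7641, -2.1205 + -4.3332) = (6.5901, -6.4537)
link 2: phi[2] = -20 + -60 + -70 = -150 deg
  cos(-150 deg) = -0.8660, sin(-150 deg) = -0.5000
  joint[3] = (6.5901, -6.4537) + 4.8 * (-0.8660, -0.5000) = (6.5901 + -4.1569, -6.4537 + -2.4000) = (2.4332, -8.8537)
link 3: phi[3] = -20 + -60 + -70 + 115 = -35 deg
  cos(-35 deg) = 0.8192, sin(-35 deg) = -0.5736
  joint[4] = (2.4332, -8.8537) + 7.5 * (0.8192, -0.5736) = (2.4332 + 6.1436, -8.8537 + -4.3018) = (8.5769, -13.1555)
End effector: (8.5769, -13.1555)

Answer: 8.5769 -13.1555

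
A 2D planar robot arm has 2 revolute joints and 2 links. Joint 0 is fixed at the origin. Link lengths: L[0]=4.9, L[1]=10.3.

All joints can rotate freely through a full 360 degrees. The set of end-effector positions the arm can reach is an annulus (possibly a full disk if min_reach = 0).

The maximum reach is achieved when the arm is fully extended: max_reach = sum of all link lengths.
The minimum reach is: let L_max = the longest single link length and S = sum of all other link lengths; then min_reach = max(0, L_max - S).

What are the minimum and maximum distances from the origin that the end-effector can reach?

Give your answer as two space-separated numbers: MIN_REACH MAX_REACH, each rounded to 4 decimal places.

Answer: 5.4000 15.2000

Derivation:
Link lengths: [4.9, 10.3]
max_reach = 4.9 + 10.3 = 15.2
L_max = max([4.9, 10.3]) = 10.3
S (sum of others) = 15.2 - 10.3 = 4.9
min_reach = max(0, 10.3 - 4.9) = max(0, 5.4) = 5.4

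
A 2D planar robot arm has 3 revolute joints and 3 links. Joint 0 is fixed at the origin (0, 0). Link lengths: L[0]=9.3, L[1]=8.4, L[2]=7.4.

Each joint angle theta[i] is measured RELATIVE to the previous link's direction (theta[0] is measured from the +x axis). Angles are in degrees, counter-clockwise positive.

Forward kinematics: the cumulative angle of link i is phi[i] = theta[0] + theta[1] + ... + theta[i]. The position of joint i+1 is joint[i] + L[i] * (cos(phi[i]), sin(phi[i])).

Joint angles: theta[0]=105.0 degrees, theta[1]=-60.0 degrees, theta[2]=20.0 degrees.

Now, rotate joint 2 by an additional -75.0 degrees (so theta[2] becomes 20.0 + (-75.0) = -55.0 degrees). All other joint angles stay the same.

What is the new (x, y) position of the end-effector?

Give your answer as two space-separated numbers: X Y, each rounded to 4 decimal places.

Answer: 10.8203 13.6378

Derivation:
joint[0] = (0.0000, 0.0000)  (base)
link 0: phi[0] = 105 = 105 deg
  cos(105 deg) = -0.2588, sin(105 deg) = 0.9659
  joint[1] = (0.0000, 0.0000) + 9.3 * (-0.2588, 0.9659) = (0.0000 + -2.4070, 0.0000 + 8.9831) = (-2.4070, 8.9831)
link 1: phi[1] = 105 + -60 = 45 deg
  cos(45 deg) = 0.7071, sin(45 deg) = 0.7071
  joint[2] = (-2.4070, 8.9831) + 8.4 * (0.7071, 0.7071) = (-2.4070 + 5.9397, 8.9831 + 5.9397) = (3.5327, 14.9228)
link 2: phi[2] = 105 + -60 + -55 = -10 deg
  cos(-10 deg) = 0.9848, sin(-10 deg) = -0.1736
  joint[3] = (3.5327, 14.9228) + 7.4 * (0.9848, -0.1736) = (3.5327 + 7.2876, 14.9228 + -1.2850) = (10.8203, 13.6378)
End effector: (10.8203, 13.6378)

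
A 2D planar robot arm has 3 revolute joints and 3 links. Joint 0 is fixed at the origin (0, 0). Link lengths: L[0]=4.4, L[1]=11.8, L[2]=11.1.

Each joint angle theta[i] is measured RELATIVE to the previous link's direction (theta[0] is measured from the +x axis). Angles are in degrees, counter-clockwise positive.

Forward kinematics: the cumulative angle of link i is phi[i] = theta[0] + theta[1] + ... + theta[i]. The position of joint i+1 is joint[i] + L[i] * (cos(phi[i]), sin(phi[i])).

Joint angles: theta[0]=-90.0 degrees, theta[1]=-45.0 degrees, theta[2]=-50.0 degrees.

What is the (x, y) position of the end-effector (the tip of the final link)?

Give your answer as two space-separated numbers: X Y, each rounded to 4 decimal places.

Answer: -19.4016 -11.7764

Derivation:
joint[0] = (0.0000, 0.0000)  (base)
link 0: phi[0] = -90 = -90 deg
  cos(-90 deg) = 0.0000, sin(-90 deg) = -1.0000
  joint[1] = (0.0000, 0.0000) + 4.4 * (0.0000, -1.0000) = (0.0000 + 0.0000, 0.0000 + -4.4000) = (0.0000, -4.4000)
link 1: phi[1] = -90 + -45 = -135 deg
  cos(-135 deg) = -0.7071, sin(-135 deg) = -0.7071
  joint[2] = (0.0000, -4.4000) + 11.8 * (-0.7071, -0.7071) = (0.0000 + -8.3439, -4.4000 + -8.3439) = (-8.3439, -12.7439)
link 2: phi[2] = -90 + -45 + -50 = -185 deg
  cos(-185 deg) = -0.9962, sin(-185 deg) = 0.0872
  joint[3] = (-8.3439, -12.7439) + 11.1 * (-0.9962, 0.0872) = (-8.3439 + -11.0578, -12.7439 + 0.9674) = (-19.4016, -11.7764)
End effector: (-19.4016, -11.7764)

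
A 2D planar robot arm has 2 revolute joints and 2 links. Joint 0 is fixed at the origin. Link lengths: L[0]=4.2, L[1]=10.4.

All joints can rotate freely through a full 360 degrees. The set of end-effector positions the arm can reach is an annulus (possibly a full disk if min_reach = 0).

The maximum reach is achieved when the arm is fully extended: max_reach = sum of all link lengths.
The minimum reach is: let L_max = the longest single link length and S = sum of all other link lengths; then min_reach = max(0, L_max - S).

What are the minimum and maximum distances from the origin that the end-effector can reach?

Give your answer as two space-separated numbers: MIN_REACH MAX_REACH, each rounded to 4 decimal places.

Answer: 6.2000 14.6000

Derivation:
Link lengths: [4.2, 10.4]
max_reach = 4.2 + 10.4 = 14.6
L_max = max([4.2, 10.4]) = 10.4
S (sum of others) = 14.6 - 10.4 = 4.2
min_reach = max(0, 10.4 - 4.2) = max(0, 6.2) = 6.2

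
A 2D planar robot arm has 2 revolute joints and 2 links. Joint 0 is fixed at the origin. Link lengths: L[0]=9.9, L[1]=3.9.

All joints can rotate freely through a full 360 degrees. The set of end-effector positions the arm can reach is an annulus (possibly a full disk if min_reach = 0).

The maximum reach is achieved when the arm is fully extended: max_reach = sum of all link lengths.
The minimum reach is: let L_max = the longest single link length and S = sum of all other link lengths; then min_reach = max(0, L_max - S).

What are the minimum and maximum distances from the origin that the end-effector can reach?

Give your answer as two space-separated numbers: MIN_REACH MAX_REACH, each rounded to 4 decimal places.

Answer: 6.0000 13.8000

Derivation:
Link lengths: [9.9, 3.9]
max_reach = 9.9 + 3.9 = 13.8
L_max = max([9.9, 3.9]) = 9.9
S (sum of others) = 13.8 - 9.9 = 3.9
min_reach = max(0, 9.9 - 3.9) = max(0, 6) = 6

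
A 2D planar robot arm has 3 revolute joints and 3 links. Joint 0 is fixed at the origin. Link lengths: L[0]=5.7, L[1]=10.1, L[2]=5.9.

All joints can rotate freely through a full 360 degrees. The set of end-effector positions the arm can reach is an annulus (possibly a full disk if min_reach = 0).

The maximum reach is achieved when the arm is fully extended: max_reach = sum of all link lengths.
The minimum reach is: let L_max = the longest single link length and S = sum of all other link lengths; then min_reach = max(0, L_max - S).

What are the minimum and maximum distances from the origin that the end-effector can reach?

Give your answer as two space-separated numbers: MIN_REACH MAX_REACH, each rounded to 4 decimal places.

Link lengths: [5.7, 10.1, 5.9]
max_reach = 5.7 + 10.1 + 5.9 = 21.7
L_max = max([5.7, 10.1, 5.9]) = 10.1
S (sum of others) = 21.7 - 10.1 = 11.6
min_reach = max(0, 10.1 - 11.6) = max(0, -1.5) = 0

Answer: 0.0000 21.7000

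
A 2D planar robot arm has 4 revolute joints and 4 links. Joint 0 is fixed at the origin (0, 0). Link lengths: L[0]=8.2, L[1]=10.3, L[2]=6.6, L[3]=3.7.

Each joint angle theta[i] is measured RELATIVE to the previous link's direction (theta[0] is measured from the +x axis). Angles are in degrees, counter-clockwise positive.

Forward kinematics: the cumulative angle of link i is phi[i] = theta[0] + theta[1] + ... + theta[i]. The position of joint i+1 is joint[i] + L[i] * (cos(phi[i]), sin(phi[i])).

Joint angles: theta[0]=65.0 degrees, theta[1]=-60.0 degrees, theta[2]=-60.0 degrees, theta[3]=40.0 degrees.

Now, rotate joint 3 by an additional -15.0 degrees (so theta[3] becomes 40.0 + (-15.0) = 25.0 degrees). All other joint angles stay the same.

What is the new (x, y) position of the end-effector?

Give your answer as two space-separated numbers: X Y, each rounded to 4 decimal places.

joint[0] = (0.0000, 0.0000)  (base)
link 0: phi[0] = 65 = 65 deg
  cos(65 deg) = 0.4226, sin(65 deg) = 0.9063
  joint[1] = (0.0000, 0.0000) + 8.2 * (0.4226, 0.9063) = (0.0000 + 3.4655, 0.0000 + 7.4317) = (3.4655, 7.4317)
link 1: phi[1] = 65 + -60 = 5 deg
  cos(5 deg) = 0.9962, sin(5 deg) = 0.0872
  joint[2] = (3.4655, 7.4317) + 10.3 * (0.9962, 0.0872) = (3.4655 + 10.2608, 7.4317 + 0.8977) = (13.7263, 8.3294)
link 2: phi[2] = 65 + -60 + -60 = -55 deg
  cos(-55 deg) = 0.5736, sin(-55 deg) = -0.8192
  joint[3] = (13.7263, 8.3294) + 6.6 * (0.5736, -0.8192) = (13.7263 + 3.7856, 8.3294 + -5.4064) = (17.5119, 2.9230)
link 3: phi[3] = 65 + -60 + -60 + 25 = -30 deg
  cos(-30 deg) = 0.8660, sin(-30 deg) = -0.5000
  joint[4] = (17.5119, 2.9230) + 3.7 * (0.8660, -0.5000) = (17.5119 + 3.2043, 2.9230 + -1.8500) = (20.7162, 1.0730)
End effector: (20.7162, 1.0730)

Answer: 20.7162 1.0730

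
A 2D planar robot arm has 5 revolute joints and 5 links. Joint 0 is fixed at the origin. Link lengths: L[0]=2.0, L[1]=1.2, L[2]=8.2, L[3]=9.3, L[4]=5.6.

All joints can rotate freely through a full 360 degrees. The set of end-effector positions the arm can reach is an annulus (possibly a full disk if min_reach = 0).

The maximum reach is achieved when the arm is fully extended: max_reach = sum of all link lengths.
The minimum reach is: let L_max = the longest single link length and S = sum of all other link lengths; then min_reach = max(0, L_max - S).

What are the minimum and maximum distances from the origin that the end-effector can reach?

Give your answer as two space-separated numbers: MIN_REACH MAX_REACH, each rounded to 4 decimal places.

Link lengths: [2.0, 1.2, 8.2, 9.3, 5.6]
max_reach = 2 + 1.2 + 8.2 + 9.3 + 5.6 = 26.3
L_max = max([2.0, 1.2, 8.2, 9.3, 5.6]) = 9.3
S (sum of others) = 26.3 - 9.3 = 17
min_reach = max(0, 9.3 - 17) = max(0, -7.7) = 0

Answer: 0.0000 26.3000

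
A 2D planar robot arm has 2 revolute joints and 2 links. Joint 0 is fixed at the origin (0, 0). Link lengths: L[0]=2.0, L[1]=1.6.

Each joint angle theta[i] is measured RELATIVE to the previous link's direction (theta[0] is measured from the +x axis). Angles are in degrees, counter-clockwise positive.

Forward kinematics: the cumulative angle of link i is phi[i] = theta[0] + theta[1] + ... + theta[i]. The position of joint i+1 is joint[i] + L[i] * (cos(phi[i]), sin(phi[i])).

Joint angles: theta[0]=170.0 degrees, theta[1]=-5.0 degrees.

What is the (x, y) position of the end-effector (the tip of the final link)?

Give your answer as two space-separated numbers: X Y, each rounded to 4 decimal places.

joint[0] = (0.0000, 0.0000)  (base)
link 0: phi[0] = 170 = 170 deg
  cos(170 deg) = -0.9848, sin(170 deg) = 0.1736
  joint[1] = (0.0000, 0.0000) + 2 * (-0.9848, 0.1736) = (0.0000 + -1.9696, 0.0000 + 0.3473) = (-1.9696, 0.3473)
link 1: phi[1] = 170 + -5 = 165 deg
  cos(165 deg) = -0.9659, sin(165 deg) = 0.2588
  joint[2] = (-1.9696, 0.3473) + 1.6 * (-0.9659, 0.2588) = (-1.9696 + -1.5455, 0.3473 + 0.4141) = (-3.5151, 0.7614)
End effector: (-3.5151, 0.7614)

Answer: -3.5151 0.7614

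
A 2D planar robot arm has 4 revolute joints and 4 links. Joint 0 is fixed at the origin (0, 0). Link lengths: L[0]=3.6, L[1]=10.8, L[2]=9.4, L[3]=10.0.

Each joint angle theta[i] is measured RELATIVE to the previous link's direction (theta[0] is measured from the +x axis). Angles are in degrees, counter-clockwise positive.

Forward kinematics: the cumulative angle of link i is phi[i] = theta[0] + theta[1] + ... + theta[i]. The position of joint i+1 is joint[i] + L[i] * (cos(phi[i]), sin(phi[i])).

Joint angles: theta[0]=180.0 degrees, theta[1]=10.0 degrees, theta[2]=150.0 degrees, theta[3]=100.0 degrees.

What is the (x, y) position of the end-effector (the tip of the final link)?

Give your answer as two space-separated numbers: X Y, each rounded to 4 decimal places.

joint[0] = (0.0000, 0.0000)  (base)
link 0: phi[0] = 180 = 180 deg
  cos(180 deg) = -1.0000, sin(180 deg) = 0.0000
  joint[1] = (0.0000, 0.0000) + 3.6 * (-1.0000, 0.0000) = (0.0000 + -3.6000, 0.0000 + 0.0000) = (-3.6000, 0.0000)
link 1: phi[1] = 180 + 10 = 190 deg
  cos(190 deg) = -0.9848, sin(190 deg) = -0.1736
  joint[2] = (-3.6000, 0.0000) + 10.8 * (-0.9848, -0.1736) = (-3.6000 + -10.6359, 0.0000 + -1.8754) = (-14.2359, -1.8754)
link 2: phi[2] = 180 + 10 + 150 = 340 deg
  cos(340 deg) = 0.9397, sin(340 deg) = -0.3420
  joint[3] = (-14.2359, -1.8754) + 9.4 * (0.9397, -0.3420) = (-14.2359 + 8.8331, -1.8754 + -3.2150) = (-5.4028, -5.0904)
link 3: phi[3] = 180 + 10 + 150 + 100 = 440 deg
  cos(440 deg) = 0.1736, sin(440 deg) = 0.9848
  joint[4] = (-5.4028, -5.0904) + 10 * (0.1736, 0.9848) = (-5.4028 + 1.7365, -5.0904 + 9.8481) = (-3.6663, 4.7577)
End effector: (-3.6663, 4.7577)

Answer: -3.6663 4.7577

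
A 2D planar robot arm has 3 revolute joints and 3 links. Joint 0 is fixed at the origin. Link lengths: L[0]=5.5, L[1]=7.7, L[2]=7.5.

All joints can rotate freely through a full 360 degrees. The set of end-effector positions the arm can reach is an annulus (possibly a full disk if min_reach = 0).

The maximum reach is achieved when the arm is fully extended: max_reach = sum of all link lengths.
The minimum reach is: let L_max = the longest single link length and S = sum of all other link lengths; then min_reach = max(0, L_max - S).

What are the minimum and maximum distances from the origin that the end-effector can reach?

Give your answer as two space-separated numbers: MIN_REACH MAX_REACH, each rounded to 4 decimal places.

Link lengths: [5.5, 7.7, 7.5]
max_reach = 5.5 + 7.7 + 7.5 = 20.7
L_max = max([5.5, 7.7, 7.5]) = 7.7
S (sum of others) = 20.7 - 7.7 = 13
min_reach = max(0, 7.7 - 13) = max(0, -5.3) = 0

Answer: 0.0000 20.7000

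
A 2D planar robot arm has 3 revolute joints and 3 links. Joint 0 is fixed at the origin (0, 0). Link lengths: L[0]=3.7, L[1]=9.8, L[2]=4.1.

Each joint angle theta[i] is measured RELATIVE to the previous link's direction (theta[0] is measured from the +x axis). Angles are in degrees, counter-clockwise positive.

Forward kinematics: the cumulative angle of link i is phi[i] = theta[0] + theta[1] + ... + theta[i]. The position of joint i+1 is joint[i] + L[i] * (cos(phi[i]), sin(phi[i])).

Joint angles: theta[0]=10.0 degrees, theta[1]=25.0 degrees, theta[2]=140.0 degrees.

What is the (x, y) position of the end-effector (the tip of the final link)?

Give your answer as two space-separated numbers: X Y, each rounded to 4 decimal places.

joint[0] = (0.0000, 0.0000)  (base)
link 0: phi[0] = 10 = 10 deg
  cos(10 deg) = 0.9848, sin(10 deg) = 0.1736
  joint[1] = (0.0000, 0.0000) + 3.7 * (0.9848, 0.1736) = (0.0000 + 3.6438, 0.0000 + 0.6425) = (3.6438, 0.6425)
link 1: phi[1] = 10 + 25 = 35 deg
  cos(35 deg) = 0.8192, sin(35 deg) = 0.5736
  joint[2] = (3.6438, 0.6425) + 9.8 * (0.8192, 0.5736) = (3.6438 + 8.0277, 0.6425 + 5.6210) = (11.6715, 6.2635)
link 2: phi[2] = 10 + 25 + 140 = 175 deg
  cos(175 deg) = -0.9962, sin(175 deg) = 0.0872
  joint[3] = (11.6715, 6.2635) + 4.1 * (-0.9962, 0.0872) = (11.6715 + -4.0844, 6.2635 + 0.3573) = (7.5871, 6.6209)
End effector: (7.5871, 6.6209)

Answer: 7.5871 6.6209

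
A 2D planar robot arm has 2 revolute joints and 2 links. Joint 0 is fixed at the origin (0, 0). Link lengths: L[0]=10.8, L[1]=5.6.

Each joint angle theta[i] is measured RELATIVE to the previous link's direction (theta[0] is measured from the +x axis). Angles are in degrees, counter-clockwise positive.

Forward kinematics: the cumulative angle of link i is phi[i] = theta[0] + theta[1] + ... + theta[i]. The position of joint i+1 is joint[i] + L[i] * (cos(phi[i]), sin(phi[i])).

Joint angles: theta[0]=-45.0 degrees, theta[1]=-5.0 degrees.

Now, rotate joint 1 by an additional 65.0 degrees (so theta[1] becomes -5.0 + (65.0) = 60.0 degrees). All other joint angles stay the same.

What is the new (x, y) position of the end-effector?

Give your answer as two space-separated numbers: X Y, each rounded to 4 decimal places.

joint[0] = (0.0000, 0.0000)  (base)
link 0: phi[0] = -45 = -45 deg
  cos(-45 deg) = 0.7071, sin(-45 deg) = -0.7071
  joint[1] = (0.0000, 0.0000) + 10.8 * (0.7071, -0.7071) = (0.0000 + 7.6368, 0.0000 + -7.6368) = (7.6368, -7.6368)
link 1: phi[1] = -45 + 60 = 15 deg
  cos(15 deg) = 0.9659, sin(15 deg) = 0.2588
  joint[2] = (7.6368, -7.6368) + 5.6 * (0.9659, 0.2588) = (7.6368 + 5.4092, -7.6368 + 1.4494) = (13.0459, -6.1874)
End effector: (13.0459, -6.1874)

Answer: 13.0459 -6.1874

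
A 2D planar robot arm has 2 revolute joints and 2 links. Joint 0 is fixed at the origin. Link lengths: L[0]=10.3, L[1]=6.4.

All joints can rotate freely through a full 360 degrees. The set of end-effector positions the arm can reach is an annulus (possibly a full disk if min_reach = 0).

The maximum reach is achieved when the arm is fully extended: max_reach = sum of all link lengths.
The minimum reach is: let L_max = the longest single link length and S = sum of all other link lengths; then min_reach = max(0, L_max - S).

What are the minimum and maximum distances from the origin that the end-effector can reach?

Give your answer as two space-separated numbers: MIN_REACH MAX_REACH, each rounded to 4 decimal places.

Answer: 3.9000 16.7000

Derivation:
Link lengths: [10.3, 6.4]
max_reach = 10.3 + 6.4 = 16.7
L_max = max([10.3, 6.4]) = 10.3
S (sum of others) = 16.7 - 10.3 = 6.4
min_reach = max(0, 10.3 - 6.4) = max(0, 3.9) = 3.9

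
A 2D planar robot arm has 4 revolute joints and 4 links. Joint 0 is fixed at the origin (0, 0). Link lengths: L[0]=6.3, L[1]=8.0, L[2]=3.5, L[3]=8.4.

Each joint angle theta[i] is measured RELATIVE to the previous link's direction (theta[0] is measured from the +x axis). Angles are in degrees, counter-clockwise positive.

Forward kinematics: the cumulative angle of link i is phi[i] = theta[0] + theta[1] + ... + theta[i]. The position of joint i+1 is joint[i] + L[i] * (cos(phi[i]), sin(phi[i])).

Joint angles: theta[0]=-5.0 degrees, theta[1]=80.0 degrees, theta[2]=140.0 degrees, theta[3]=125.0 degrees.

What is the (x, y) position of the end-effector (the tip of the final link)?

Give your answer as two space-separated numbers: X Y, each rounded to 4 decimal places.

joint[0] = (0.0000, 0.0000)  (base)
link 0: phi[0] = -5 = -5 deg
  cos(-5 deg) = 0.9962, sin(-5 deg) = -0.0872
  joint[1] = (0.0000, 0.0000) + 6.3 * (0.9962, -0.0872) = (0.0000 + 6.2760, 0.0000 + -0.5491) = (6.2760, -0.5491)
link 1: phi[1] = -5 + 80 = 75 deg
  cos(75 deg) = 0.2588, sin(75 deg) = 0.9659
  joint[2] = (6.2760, -0.5491) + 8 * (0.2588, 0.9659) = (6.2760 + 2.0706, -0.5491 + 7.7274) = (8.3466, 7.1783)
link 2: phi[2] = -5 + 80 + 140 = 215 deg
  cos(215 deg) = -0.8192, sin(215 deg) = -0.5736
  joint[3] = (8.3466, 7.1783) + 3.5 * (-0.8192, -0.5736) = (8.3466 + -2.8670, 7.1783 + -2.0075) = (5.4795, 5.1708)
link 3: phi[3] = -5 + 80 + 140 + 125 = 340 deg
  cos(340 deg) = 0.9397, sin(340 deg) = -0.3420
  joint[4] = (5.4795, 5.1708) + 8.4 * (0.9397, -0.3420) = (5.4795 + 7.8934, 5.1708 + -2.8730) = (13.3730, 2.2978)
End effector: (13.3730, 2.2978)

Answer: 13.3730 2.2978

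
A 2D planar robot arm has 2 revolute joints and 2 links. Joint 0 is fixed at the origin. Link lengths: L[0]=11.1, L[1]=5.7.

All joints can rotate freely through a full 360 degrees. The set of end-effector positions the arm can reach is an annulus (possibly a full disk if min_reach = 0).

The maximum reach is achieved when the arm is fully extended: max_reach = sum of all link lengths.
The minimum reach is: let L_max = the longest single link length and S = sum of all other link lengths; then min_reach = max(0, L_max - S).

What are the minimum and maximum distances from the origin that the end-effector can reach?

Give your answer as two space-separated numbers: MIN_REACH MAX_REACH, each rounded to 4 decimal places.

Answer: 5.4000 16.8000

Derivation:
Link lengths: [11.1, 5.7]
max_reach = 11.1 + 5.7 = 16.8
L_max = max([11.1, 5.7]) = 11.1
S (sum of others) = 16.8 - 11.1 = 5.7
min_reach = max(0, 11.1 - 5.7) = max(0, 5.4) = 5.4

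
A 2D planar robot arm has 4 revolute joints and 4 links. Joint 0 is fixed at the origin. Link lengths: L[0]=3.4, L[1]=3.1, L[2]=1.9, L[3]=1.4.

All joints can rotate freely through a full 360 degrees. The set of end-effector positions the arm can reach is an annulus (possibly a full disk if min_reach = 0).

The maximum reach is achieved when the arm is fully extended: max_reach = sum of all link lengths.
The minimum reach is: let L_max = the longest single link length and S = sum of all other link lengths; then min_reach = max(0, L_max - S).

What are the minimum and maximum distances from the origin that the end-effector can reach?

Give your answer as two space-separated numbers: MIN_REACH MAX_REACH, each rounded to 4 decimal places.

Link lengths: [3.4, 3.1, 1.9, 1.4]
max_reach = 3.4 + 3.1 + 1.9 + 1.4 = 9.8
L_max = max([3.4, 3.1, 1.9, 1.4]) = 3.4
S (sum of others) = 9.8 - 3.4 = 6.4
min_reach = max(0, 3.4 - 6.4) = max(0, -3) = 0

Answer: 0.0000 9.8000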